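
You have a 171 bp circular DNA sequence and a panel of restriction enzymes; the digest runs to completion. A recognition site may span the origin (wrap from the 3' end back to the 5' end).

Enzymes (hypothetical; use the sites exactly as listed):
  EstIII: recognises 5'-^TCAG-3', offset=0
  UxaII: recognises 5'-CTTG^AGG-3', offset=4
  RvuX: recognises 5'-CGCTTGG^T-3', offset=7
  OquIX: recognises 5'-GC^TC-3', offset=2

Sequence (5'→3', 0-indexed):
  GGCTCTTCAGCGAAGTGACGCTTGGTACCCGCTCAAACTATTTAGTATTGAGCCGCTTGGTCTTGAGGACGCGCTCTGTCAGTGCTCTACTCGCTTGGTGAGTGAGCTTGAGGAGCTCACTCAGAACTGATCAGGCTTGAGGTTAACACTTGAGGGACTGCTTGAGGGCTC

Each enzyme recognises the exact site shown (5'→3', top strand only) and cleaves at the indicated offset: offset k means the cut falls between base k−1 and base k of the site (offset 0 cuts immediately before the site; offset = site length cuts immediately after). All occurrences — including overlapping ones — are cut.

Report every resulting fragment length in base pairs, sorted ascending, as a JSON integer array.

Site scan:
  EstIII TCAG/0: at [6, 78, 120, 130] ⇒ [6, 78, 120, 130]
  UxaII CTTGAGG/4: at [61, 106, 135, 148, 160] ⇒ [65, 110, 139, 152, 164]
  RvuX CGCTTGGT/7: at [18, 53, 91] ⇒ [25, 60, 98]
  OquIX GCTC/2: at [1, 30, 72, 83, 114, 167] ⇒ [3, 32, 74, 85, 116, 169]

All cut coordinates (distinct, sorted): [3, 6, 25, 32, 60, 65, 74, 78, 85, 98, 110, 116, 120, 130, 139, 152, 164, 169]

Fragment lengths:
  3→6: 3 bp
  6→25: 19 bp
  25→32: 7 bp
  32→60: 28 bp
  60→65: 5 bp
  65→74: 9 bp
  74→78: 4 bp
  78→85: 7 bp
  85→98: 13 bp
  98→110: 12 bp
  110→116: 6 bp
  116→120: 4 bp
  120→130: 10 bp
  130→139: 9 bp
  139→152: 13 bp
  152→164: 12 bp
  164→169: 5 bp
  169→3 (wrap): 171-169+3 = 5 bp

[3,4,4,5,5,5,6,7,7,9,9,10,12,12,13,13,19,28]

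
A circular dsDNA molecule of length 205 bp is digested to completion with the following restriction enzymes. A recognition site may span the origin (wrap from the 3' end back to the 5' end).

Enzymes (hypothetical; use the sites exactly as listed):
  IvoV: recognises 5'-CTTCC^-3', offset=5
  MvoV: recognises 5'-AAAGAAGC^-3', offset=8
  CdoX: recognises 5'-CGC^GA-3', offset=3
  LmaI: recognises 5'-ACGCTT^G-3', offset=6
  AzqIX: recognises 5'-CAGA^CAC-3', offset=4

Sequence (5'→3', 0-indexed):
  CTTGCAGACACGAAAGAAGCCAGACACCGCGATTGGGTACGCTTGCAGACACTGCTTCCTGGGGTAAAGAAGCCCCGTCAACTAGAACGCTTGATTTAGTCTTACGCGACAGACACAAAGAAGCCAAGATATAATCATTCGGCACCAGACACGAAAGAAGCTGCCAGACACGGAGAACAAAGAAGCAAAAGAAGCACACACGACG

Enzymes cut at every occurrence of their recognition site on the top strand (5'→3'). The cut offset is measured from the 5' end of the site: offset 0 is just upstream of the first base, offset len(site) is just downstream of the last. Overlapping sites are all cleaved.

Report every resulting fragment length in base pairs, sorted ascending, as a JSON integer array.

[4,5,5,6,6,7,9,10,11,12,12,13,14,14,15,18,19,25]

Site scan:
  IvoV CTTCC/5: at [54] ⇒ [59]
  MvoV AAAGAAGC/8: at [12, 65, 116, 153, 178, 187] ⇒ [20, 73, 124, 161, 186, 195]
  CdoX CGCGA/3: at [27, 104] ⇒ [30, 107]
  LmaI ACGCTTG/6: at [38, 86, 202] ⇒ [3, 44, 92]
  AzqIX CAGACAC/4: at [4, 20, 45, 109, 145, 164] ⇒ [8, 24, 49, 113, 149, 168]

Pooled cuts: [3, 8, 20, 24, 30, 44, 49, 59, 73, 92, 107, 113, 124, 149, 161, 168, 186, 195]

Fragments:
  3→8: 5 bp
  8→20: 12 bp
  20→24: 4 bp
  24→30: 6 bp
  30→44: 14 bp
  44→49: 5 bp
  49→59: 10 bp
  59→73: 14 bp
  73→92: 19 bp
  92→107: 15 bp
  107→113: 6 bp
  113→124: 11 bp
  124→149: 25 bp
  149→161: 12 bp
  161→168: 7 bp
  168→186: 18 bp
  186→195: 9 bp
  195→3 (wrap): 205-195+3 = 13 bp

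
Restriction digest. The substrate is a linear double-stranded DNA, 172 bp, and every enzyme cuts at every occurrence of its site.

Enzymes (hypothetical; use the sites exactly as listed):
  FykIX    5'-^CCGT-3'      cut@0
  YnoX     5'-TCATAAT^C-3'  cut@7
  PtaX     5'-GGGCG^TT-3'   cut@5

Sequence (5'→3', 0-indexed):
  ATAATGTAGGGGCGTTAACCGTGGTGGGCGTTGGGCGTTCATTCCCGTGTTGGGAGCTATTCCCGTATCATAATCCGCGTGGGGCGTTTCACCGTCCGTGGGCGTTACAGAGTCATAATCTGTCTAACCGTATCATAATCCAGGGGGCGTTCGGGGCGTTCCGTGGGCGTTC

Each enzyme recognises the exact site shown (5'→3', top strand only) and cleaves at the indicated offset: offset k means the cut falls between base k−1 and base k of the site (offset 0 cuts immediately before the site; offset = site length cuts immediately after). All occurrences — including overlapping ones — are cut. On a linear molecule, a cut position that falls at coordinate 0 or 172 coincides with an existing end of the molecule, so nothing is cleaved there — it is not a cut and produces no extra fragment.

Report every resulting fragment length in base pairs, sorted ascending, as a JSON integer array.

[2,3,4,4,5,7,7,8,9,9,9,10,12,12,12,12,14,15,18]

Site scan:
  FykIX CCGT/0: at [18, 44, 62, 91, 95, 127, 160] ⇒ [18, 44, 62, 91, 95, 127, 160]
  YnoX TCATAATC/7: at [67, 112, 132] ⇒ [74, 119, 139]
  PtaX GGGCGTT/5: at [9, 25, 32, 81, 99, 144, 153, 164] ⇒ [14, 30, 37, 86, 104, 149, 158, 169]

Pooled cuts: [14, 18, 30, 37, 44, 62, 74, 86, 91, 95, 104, 119, 127, 139, 149, 158, 160, 169]

Fragment lengths:
  [0,14): 14 bp
  [14,18): 4 bp
  [18,30): 12 bp
  [30,37): 7 bp
  [37,44): 7 bp
  [44,62): 18 bp
  [62,74): 12 bp
  [74,86): 12 bp
  [86,91): 5 bp
  [91,95): 4 bp
  [95,104): 9 bp
  [104,119): 15 bp
  [119,127): 8 bp
  [127,139): 12 bp
  [139,149): 10 bp
  [149,158): 9 bp
  [158,160): 2 bp
  [160,169): 9 bp
  [169,172): 3 bp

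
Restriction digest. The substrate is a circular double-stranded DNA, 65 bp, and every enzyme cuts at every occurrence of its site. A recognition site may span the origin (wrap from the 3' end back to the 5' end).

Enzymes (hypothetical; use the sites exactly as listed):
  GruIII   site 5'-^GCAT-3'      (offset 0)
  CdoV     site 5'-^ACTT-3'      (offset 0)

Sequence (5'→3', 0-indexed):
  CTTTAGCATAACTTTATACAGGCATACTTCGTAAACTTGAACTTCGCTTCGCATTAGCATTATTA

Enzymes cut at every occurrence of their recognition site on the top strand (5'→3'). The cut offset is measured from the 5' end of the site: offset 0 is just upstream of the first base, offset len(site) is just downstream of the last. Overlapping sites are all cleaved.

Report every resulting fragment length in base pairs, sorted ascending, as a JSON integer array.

[4,5,6,6,6,8,9,10,11]

Scan for sites:
  GruIII GCAT/0: at [5, 21, 50, 56] ⇒ [5, 21, 50, 56]
  CdoV ACTT/0: at [10, 25, 34, 40, 64] ⇒ [10, 25, 34, 40, 64]

Pooled cuts: [5, 10, 21, 25, 34, 40, 50, 56, 64]

Fragment lengths:
  5→10: 5 bp
  10→21: 11 bp
  21→25: 4 bp
  25→34: 9 bp
  34→40: 6 bp
  40→50: 10 bp
  50→56: 6 bp
  56→64: 8 bp
  64→5 (wrap): 65-64+5 = 6 bp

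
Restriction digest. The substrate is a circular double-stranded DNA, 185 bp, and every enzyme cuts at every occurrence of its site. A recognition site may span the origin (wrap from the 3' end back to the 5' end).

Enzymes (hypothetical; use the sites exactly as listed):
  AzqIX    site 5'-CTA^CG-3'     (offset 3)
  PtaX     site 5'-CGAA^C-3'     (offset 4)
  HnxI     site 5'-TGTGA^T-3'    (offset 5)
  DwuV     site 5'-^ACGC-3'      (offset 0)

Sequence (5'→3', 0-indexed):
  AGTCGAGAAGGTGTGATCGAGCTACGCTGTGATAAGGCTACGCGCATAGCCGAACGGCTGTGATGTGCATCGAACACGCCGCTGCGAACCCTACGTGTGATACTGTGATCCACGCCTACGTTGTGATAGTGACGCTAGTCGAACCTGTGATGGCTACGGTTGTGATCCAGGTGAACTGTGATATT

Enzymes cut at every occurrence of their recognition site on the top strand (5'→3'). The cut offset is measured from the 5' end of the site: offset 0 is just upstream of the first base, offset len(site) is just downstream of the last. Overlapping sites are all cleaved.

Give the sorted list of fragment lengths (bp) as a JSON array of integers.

[1,1,1,3,5,5,6,7,7,7,7,7,8,8,8,9,9,11,12,13,14,16,20]

Scan for sites:
  AzqIX CTACG/3: at [21, 37, 90, 115, 153] ⇒ [24, 40, 93, 118, 156]
  PtaX CGAAC/4: at [50, 70, 84, 139] ⇒ [54, 74, 88, 143]
  HnxI TGTGAT/5: at [11, 27, 58, 95, 103, 121, 145, 160, 176] ⇒ [16, 32, 63, 100, 108, 126, 150, 165, 181]
  DwuV ACGC/0: at [23, 39, 75, 111, 131] ⇒ [23, 39, 75, 111, 131]

All cut coordinates (distinct, sorted): [16, 23, 24, 32, 39, 40, 54, 63, 74, 75, 88, 93, 100, 108, 111, 118, 126, 131, 143, 150, 156, 165, 181]

Fragments:
  16→23: 7 bp
  23→24: 1 bp
  24→32: 8 bp
  32→39: 7 bp
  39→40: 1 bp
  40→54: 14 bp
  54→63: 9 bp
  63→74: 11 bp
  74→75: 1 bp
  75→88: 13 bp
  88→93: 5 bp
  93→100: 7 bp
  100→108: 8 bp
  108→111: 3 bp
  111→118: 7 bp
  118→126: 8 bp
  126→131: 5 bp
  131→143: 12 bp
  143→150: 7 bp
  150→156: 6 bp
  156→165: 9 bp
  165→181: 16 bp
  181→16 (wrap): 185-181+16 = 20 bp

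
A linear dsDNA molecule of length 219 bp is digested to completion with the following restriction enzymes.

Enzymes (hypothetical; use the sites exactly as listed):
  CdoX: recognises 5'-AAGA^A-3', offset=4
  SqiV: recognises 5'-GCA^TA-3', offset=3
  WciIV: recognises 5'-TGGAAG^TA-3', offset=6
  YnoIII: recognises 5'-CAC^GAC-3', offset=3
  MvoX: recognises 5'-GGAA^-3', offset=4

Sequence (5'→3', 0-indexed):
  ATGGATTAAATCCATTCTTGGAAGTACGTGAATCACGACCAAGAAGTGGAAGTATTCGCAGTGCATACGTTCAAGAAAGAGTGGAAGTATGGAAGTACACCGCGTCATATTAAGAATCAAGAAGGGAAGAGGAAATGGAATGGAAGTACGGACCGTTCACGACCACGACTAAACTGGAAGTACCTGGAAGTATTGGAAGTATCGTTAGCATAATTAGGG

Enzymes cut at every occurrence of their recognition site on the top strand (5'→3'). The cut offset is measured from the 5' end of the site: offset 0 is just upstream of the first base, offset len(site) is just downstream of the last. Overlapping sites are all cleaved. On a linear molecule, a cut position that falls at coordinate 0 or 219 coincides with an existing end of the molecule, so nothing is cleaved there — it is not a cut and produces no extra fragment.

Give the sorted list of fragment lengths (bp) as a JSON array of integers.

Scan for sites:
  CdoX (AAGAA, off=4): starts [40, 72, 111, 118] → cuts [44, 76, 115, 122]
  SqiV (GCATA, off=3): starts [62, 207] → cuts [65, 210]
  WciIV (TGGAAGTA, off=6): starts [18, 46, 81, 89, 140, 174, 184, 193] → cuts [24, 52, 87, 95, 146, 180, 190, 199]
  YnoIII (CACGAC, off=3): starts [33, 157, 163] → cuts [36, 160, 166]
  MvoX (GGAA, off=4): starts [19, 47, 82, 90, 124, 130, 136, 141, 175, 185, 194] → cuts [23, 51, 86, 94, 128, 134, 140, 145, 179, 189, 198]

Pooled cuts: [23, 24, 36, 44, 51, 52, 65, 76, 86, 87, 94, 95, 115, 122, 128, 134, 140, 145, 146, 160, 166, 179, 180, 189, 190, 198, 199, 210]

Fragments:
  [0,23): 23 bp
  [23,24): 1 bp
  [24,36): 12 bp
  [36,44): 8 bp
  [44,51): 7 bp
  [51,52): 1 bp
  [52,65): 13 bp
  [65,76): 11 bp
  [76,86): 10 bp
  [86,87): 1 bp
  [87,94): 7 bp
  [94,95): 1 bp
  [95,115): 20 bp
  [115,122): 7 bp
  [122,128): 6 bp
  [128,134): 6 bp
  [134,140): 6 bp
  [140,145): 5 bp
  [145,146): 1 bp
  [146,160): 14 bp
  [160,166): 6 bp
  [166,179): 13 bp
  [179,180): 1 bp
  [180,189): 9 bp
  [189,190): 1 bp
  [190,198): 8 bp
  [198,199): 1 bp
  [199,210): 11 bp
  [210,219): 9 bp

[1,1,1,1,1,1,1,1,5,6,6,6,6,7,7,7,8,8,9,9,10,11,11,12,13,13,14,20,23]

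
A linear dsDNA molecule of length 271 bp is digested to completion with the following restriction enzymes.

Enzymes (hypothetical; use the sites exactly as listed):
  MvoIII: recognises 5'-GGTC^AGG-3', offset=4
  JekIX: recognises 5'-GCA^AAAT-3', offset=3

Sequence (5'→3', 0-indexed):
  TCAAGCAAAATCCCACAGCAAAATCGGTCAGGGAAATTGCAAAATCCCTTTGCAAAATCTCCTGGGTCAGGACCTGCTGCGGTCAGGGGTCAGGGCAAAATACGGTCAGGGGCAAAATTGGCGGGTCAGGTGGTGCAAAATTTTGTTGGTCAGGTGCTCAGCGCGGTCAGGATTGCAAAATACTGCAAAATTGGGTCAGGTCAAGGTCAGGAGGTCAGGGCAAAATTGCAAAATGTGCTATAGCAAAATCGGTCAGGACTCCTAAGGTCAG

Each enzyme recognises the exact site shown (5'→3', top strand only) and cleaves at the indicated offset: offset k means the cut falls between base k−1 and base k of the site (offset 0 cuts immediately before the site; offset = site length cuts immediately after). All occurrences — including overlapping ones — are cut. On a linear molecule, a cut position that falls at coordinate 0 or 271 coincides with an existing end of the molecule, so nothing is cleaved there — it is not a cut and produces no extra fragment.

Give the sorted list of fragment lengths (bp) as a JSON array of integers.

[6,6,7,7,7,8,8,9,9,9,10,10,10,10,11,12,13,13,13,14,14,15,16,17,17]

Scan for sites:
  MvoIII GGTCAGG/4: at [25, 64, 80, 87, 103, 123, 147, 164, 193, 204, 212, 250] ⇒ [29, 68, 84, 91, 107, 127, 151, 168, 197, 208, 216, 254]
  JekIX GCAAAAT/3: at [4, 17, 38, 51, 94, 111, 134, 174, 184, 219, 227, 242] ⇒ [7, 20, 41, 54, 97, 114, 137, 177, 187, 222, 230, 245]

Pooled cuts: [7, 20, 29, 41, 54, 68, 84, 91, 97, 107, 114, 127, 137, 151, 168, 177, 187, 197, 208, 216, 222, 230, 245, 254]

Fragment lengths:
  [0,7): 7 bp
  [7,20): 13 bp
  [20,29): 9 bp
  [29,41): 12 bp
  [41,54): 13 bp
  [54,68): 14 bp
  [68,84): 16 bp
  [84,91): 7 bp
  [91,97): 6 bp
  [97,107): 10 bp
  [107,114): 7 bp
  [114,127): 13 bp
  [127,137): 10 bp
  [137,151): 14 bp
  [151,168): 17 bp
  [168,177): 9 bp
  [177,187): 10 bp
  [187,197): 10 bp
  [197,208): 11 bp
  [208,216): 8 bp
  [216,222): 6 bp
  [222,230): 8 bp
  [230,245): 15 bp
  [245,254): 9 bp
  [254,271): 17 bp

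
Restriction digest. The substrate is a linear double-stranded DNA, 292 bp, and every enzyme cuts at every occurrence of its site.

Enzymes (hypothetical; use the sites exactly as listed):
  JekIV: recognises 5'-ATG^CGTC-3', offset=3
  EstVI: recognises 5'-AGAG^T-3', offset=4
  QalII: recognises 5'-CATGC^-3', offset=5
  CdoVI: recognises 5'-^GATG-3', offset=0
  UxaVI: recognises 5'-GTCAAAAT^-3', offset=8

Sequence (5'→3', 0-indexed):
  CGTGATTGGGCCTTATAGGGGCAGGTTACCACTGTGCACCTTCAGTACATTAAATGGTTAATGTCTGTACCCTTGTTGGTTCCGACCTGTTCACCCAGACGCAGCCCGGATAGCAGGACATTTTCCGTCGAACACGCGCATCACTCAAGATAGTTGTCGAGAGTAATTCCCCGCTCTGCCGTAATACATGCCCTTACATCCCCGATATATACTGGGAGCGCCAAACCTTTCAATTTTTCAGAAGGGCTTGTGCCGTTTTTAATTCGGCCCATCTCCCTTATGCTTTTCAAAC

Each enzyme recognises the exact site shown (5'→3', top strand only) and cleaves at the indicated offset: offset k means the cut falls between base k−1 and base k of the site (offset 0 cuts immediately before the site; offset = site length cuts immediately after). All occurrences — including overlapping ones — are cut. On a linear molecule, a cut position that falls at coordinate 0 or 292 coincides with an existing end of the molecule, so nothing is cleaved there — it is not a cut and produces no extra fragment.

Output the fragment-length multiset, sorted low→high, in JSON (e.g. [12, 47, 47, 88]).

Scan for sites:
  JekIV (ATGCGTC, off=3): no sites
  EstVI (AGAGT, off=4): starts [159] → cuts [163]
  QalII (CATGC, off=5): starts [186] → cuts [191]
  CdoVI (GATG, off=0): no sites
  UxaVI (GTCAAAAT, off=8): no sites

Pooled cuts: [163, 191]

Fragments:
  [0,163): 163 bp
  [163,191): 28 bp
  [191,292): 101 bp

[28,101,163]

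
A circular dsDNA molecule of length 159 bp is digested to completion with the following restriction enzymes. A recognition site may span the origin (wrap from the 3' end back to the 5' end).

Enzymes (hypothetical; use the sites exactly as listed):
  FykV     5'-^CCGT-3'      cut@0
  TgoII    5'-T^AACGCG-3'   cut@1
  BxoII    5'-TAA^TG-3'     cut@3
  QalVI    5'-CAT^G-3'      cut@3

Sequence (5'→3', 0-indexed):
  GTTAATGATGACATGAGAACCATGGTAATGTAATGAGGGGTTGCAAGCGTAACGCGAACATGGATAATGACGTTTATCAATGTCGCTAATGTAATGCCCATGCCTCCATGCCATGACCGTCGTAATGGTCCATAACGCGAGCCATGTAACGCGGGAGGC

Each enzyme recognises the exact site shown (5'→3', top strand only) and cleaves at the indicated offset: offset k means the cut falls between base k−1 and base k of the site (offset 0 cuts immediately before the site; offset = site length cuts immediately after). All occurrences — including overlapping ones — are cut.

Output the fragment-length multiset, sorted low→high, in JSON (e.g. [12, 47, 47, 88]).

Site scan:
  FykV (CCGT, off=0): starts [116] → cuts [116]
  TgoII (TAACGCG, off=1): starts [49, 132, 146] → cuts [50, 133, 147]
  BxoII (TAATG, off=3): starts [2, 25, 30, 64, 86, 91, 122] → cuts [5, 28, 33, 67, 89, 94, 125]
  QalVI (CATG, off=3): starts [11, 20, 58, 98, 106, 111, 142] → cuts [14, 23, 61, 101, 109, 114, 145]

Pooled cuts: [5, 14, 23, 28, 33, 50, 61, 67, 89, 94, 101, 109, 114, 116, 125, 133, 145, 147]

Fragments:
  5→14: 9 bp
  14→23: 9 bp
  23→28: 5 bp
  28→33: 5 bp
  33→50: 17 bp
  50→61: 11 bp
  61→67: 6 bp
  67→89: 22 bp
  89→94: 5 bp
  94→101: 7 bp
  101→109: 8 bp
  109→114: 5 bp
  114→116: 2 bp
  116→125: 9 bp
  125→133: 8 bp
  133→145: 12 bp
  145→147: 2 bp
  147→5 (wrap): 159-147+5 = 17 bp

[2,2,5,5,5,5,6,7,8,8,9,9,9,11,12,17,17,22]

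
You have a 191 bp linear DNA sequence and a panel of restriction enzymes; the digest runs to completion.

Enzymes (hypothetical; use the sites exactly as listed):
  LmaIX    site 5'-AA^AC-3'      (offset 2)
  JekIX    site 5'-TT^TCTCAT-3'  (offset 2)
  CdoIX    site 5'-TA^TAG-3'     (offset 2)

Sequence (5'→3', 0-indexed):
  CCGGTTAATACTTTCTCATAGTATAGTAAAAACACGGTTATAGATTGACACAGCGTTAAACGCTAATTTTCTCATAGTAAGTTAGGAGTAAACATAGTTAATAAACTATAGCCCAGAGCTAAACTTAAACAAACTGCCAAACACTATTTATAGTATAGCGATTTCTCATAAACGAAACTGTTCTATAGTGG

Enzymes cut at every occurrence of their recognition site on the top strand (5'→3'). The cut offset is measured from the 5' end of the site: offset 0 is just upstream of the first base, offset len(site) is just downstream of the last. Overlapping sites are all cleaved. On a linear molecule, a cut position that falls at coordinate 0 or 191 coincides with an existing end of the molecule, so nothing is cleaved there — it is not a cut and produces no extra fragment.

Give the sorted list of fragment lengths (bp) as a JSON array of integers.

Scan for sites:
  LmaIX AAAC/2: at [29, 57, 89, 102, 120, 126, 130, 138, 169, 174] ⇒ [31, 59, 91, 104, 122, 128, 132, 140, 171, 176]
  JekIX TTTCTCAT/2: at [11, 67, 161] ⇒ [13, 69, 163]
  CdoIX TATAG/2: at [21, 38, 106, 148, 153, 183] ⇒ [23, 40, 108, 150, 155, 185]

Pooled cuts: [13, 23, 31, 40, 59, 69, 91, 104, 108, 122, 128, 132, 140, 150, 155, 163, 171, 176, 185]

Fragments:
  [0,13): 13 bp
  [13,23): 10 bp
  [23,31): 8 bp
  [31,40): 9 bp
  [40,59): 19 bp
  [59,69): 10 bp
  [69,91): 22 bp
  [91,104): 13 bp
  [104,108): 4 bp
  [108,122): 14 bp
  [122,128): 6 bp
  [128,132): 4 bp
  [132,140): 8 bp
  [140,150): 10 bp
  [150,155): 5 bp
  [155,163): 8 bp
  [163,171): 8 bp
  [171,176): 5 bp
  [176,185): 9 bp
  [185,191): 6 bp

[4,4,5,5,6,6,8,8,8,8,9,9,10,10,10,13,13,14,19,22]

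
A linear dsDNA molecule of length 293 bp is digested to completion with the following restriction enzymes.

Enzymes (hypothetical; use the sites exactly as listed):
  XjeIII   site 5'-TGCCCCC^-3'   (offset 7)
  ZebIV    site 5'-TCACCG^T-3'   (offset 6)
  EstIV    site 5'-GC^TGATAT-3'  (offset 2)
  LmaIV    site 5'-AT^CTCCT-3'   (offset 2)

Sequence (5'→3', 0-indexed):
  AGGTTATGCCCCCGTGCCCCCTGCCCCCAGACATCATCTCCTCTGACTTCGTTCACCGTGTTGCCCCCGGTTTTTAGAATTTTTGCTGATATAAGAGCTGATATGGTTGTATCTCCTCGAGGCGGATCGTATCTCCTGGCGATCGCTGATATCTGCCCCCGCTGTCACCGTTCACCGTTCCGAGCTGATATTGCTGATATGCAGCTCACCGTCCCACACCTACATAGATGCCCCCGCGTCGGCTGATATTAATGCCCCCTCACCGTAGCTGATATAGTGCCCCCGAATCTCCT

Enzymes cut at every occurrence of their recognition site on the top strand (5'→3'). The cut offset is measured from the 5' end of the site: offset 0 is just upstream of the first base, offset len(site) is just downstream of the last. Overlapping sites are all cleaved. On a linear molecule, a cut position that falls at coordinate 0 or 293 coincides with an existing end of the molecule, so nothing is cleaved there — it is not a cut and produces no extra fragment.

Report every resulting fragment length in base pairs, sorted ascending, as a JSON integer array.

Per-enzyme occurrences:
  XjeIII TGCCCCC/7: at [6, 14, 21, 61, 153, 228, 252, 277] ⇒ [13, 21, 28, 68, 160, 235, 259, 284]
  ZebIV TCACCGT/6: at [52, 164, 171, 205, 259] ⇒ [58, 170, 177, 211, 265]
  EstIV GCTGATAT/2: at [84, 96, 144, 183, 192, 241, 267] ⇒ [86, 98, 146, 185, 194, 243, 269]
  LmaIV ATCTCCT/2: at [35, 110, 130, 286] ⇒ [37, 112, 132, 288]

Pooled cuts: [13, 21, 28, 37, 58, 68, 86, 98, 112, 132, 146, 160, 170, 177, 185, 194, 211, 235, 243, 259, 265, 269, 284, 288]

Fragment lengths:
  [0,13): 13 bp
  [13,21): 8 bp
  [21,28): 7 bp
  [28,37): 9 bp
  [37,58): 21 bp
  [58,68): 10 bp
  [68,86): 18 bp
  [86,98): 12 bp
  [98,112): 14 bp
  [112,132): 20 bp
  [132,146): 14 bp
  [146,160): 14 bp
  [160,170): 10 bp
  [170,177): 7 bp
  [177,185): 8 bp
  [185,194): 9 bp
  [194,211): 17 bp
  [211,235): 24 bp
  [235,243): 8 bp
  [243,259): 16 bp
  [259,265): 6 bp
  [265,269): 4 bp
  [269,284): 15 bp
  [284,288): 4 bp
  [288,293): 5 bp

[4,4,5,6,7,7,8,8,8,9,9,10,10,12,13,14,14,14,15,16,17,18,20,21,24]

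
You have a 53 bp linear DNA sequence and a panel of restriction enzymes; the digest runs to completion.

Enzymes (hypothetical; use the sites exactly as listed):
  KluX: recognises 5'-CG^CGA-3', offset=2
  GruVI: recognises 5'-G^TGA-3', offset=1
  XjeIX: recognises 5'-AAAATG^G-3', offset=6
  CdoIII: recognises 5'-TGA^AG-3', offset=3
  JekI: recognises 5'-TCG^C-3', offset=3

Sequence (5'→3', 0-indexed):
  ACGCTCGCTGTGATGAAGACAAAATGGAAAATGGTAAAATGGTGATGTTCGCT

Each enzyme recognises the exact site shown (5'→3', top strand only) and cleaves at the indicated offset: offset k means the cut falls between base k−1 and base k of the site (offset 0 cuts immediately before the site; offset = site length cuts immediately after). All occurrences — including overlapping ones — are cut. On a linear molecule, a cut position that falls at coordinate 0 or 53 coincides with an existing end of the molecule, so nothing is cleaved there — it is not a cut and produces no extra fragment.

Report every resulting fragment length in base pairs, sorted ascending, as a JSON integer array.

[1,2,3,6,7,7,8,9,10]

Scan for sites:
  KluX (CGCGA, off=2): no sites
  GruVI (GTGA, off=1): starts [9, 41] → cuts [10, 42]
  XjeIX (AAAATGG, off=6): starts [20, 27, 35] → cuts [26, 33, 41]
  CdoIII (TGAAG, off=3): starts [13] → cuts [16]
  JekI (TCGC, off=3): starts [4, 48] → cuts [7, 51]

Pooled cuts: [7, 10, 16, 26, 33, 41, 42, 51]

Fragment lengths:
  [0,7): 7 bp
  [7,10): 3 bp
  [10,16): 6 bp
  [16,26): 10 bp
  [26,33): 7 bp
  [33,41): 8 bp
  [41,42): 1 bp
  [42,51): 9 bp
  [51,53): 2 bp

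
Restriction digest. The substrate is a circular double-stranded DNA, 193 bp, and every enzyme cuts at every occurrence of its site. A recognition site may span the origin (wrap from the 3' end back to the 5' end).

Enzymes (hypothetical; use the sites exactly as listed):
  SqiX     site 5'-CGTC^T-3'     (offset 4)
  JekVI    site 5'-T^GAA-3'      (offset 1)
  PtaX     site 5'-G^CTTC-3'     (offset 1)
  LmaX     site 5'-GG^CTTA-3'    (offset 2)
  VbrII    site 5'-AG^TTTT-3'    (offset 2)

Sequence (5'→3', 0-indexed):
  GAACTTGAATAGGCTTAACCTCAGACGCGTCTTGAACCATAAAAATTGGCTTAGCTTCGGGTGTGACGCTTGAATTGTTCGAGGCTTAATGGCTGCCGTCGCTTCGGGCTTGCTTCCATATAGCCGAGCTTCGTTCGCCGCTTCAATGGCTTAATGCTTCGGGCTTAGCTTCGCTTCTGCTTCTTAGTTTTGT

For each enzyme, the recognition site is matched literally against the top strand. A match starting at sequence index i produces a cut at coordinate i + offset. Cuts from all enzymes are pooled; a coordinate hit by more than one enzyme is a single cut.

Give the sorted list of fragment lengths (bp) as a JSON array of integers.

[2,5,5,5,6,6,6,7,7,7,8,9,11,12,13,16,16,17,17,18]

Site scan:
  SqiX CGTCT/4: at [27] ⇒ [31]
  JekVI TGAA/1: at [5, 32, 70, 192] ⇒ [0, 6, 33, 71]
  PtaX GCTTC/1: at [53, 100, 111, 127, 139, 155, 167, 172, 178] ⇒ [54, 101, 112, 128, 140, 156, 168, 173, 179]
  LmaX GGCTTA/2: at [11, 47, 82, 147, 161] ⇒ [13, 49, 84, 149, 163]
  VbrII AGTTTT/2: at [185] ⇒ [187]

All cut coordinates (distinct, sorted): [0, 6, 13, 31, 33, 49, 54, 71, 84, 101, 112, 128, 140, 149, 156, 163, 168, 173, 179, 187]

Fragment lengths:
  0→6: 6 bp
  6→13: 7 bp
  13→31: 18 bp
  31→33: 2 bp
  33→49: 16 bp
  49→54: 5 bp
  54→71: 17 bp
  71→84: 13 bp
  84→101: 17 bp
  101→112: 11 bp
  112→128: 16 bp
  128→140: 12 bp
  140→149: 9 bp
  149→156: 7 bp
  156→163: 7 bp
  163→168: 5 bp
  168→173: 5 bp
  173→179: 6 bp
  179→187: 8 bp
  187→0 (wrap): 193-187+0 = 6 bp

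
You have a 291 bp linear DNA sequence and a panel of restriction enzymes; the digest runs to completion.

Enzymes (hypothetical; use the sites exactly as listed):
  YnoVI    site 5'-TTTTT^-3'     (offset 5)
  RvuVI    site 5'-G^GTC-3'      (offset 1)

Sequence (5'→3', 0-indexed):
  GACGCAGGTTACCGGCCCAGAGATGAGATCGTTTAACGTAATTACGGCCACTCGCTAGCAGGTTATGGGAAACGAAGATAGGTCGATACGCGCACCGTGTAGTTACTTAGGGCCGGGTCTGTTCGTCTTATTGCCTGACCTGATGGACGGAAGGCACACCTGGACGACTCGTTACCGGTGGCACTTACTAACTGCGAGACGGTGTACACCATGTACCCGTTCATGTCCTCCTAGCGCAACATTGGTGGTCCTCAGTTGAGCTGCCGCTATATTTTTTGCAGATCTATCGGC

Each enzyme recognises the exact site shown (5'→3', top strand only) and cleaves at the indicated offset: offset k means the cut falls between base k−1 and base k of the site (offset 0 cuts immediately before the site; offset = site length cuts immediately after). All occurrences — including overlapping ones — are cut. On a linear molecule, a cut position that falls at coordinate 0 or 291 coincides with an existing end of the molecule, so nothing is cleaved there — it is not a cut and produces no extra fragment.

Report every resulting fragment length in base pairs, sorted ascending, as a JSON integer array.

Scan for sites:
  YnoVI TTTTT/5: at [271, 272] ⇒ [276, 277]
  RvuVI GGTC/1: at [80, 115, 246] ⇒ [81, 116, 247]

Pooled cuts: [81, 116, 247, 276, 277]

Fragment lengths:
  [0,81): 81 bp
  [81,116): 35 bp
  [116,247): 131 bp
  [247,276): 29 bp
  [276,277): 1 bp
  [277,291): 14 bp

[1,14,29,35,81,131]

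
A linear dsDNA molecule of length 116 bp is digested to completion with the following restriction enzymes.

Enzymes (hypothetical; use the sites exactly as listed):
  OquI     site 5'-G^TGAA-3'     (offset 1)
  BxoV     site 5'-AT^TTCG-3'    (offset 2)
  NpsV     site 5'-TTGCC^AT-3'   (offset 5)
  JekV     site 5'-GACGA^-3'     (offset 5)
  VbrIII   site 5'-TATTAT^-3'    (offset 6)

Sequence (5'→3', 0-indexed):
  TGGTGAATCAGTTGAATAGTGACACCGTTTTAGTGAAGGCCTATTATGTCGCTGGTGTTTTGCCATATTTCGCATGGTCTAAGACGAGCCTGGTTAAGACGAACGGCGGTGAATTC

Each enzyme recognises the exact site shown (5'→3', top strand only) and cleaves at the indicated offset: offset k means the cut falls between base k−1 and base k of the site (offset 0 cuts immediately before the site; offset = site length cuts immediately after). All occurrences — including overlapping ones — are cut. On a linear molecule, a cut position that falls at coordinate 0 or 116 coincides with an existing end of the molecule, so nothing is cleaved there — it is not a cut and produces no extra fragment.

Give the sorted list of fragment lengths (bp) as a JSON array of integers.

Per-enzyme occurrences:
  OquI GTGAA/1: at [2, 32, 108] ⇒ [3, 33, 109]
  BxoV ATTTCG/2: at [66] ⇒ [68]
  NpsV TTGCCAT/5: at [59] ⇒ [64]
  JekV GACGA/5: at [82, 97] ⇒ [87, 102]
  VbrIII TATTAT/6: at [41] ⇒ [47]

Pooled cuts: [3, 33, 47, 64, 68, 87, 102, 109]

Fragment lengths:
  [0,3): 3 bp
  [3,33): 30 bp
  [33,47): 14 bp
  [47,64): 17 bp
  [64,68): 4 bp
  [68,87): 19 bp
  [87,102): 15 bp
  [102,109): 7 bp
  [109,116): 7 bp

[3,4,7,7,14,15,17,19,30]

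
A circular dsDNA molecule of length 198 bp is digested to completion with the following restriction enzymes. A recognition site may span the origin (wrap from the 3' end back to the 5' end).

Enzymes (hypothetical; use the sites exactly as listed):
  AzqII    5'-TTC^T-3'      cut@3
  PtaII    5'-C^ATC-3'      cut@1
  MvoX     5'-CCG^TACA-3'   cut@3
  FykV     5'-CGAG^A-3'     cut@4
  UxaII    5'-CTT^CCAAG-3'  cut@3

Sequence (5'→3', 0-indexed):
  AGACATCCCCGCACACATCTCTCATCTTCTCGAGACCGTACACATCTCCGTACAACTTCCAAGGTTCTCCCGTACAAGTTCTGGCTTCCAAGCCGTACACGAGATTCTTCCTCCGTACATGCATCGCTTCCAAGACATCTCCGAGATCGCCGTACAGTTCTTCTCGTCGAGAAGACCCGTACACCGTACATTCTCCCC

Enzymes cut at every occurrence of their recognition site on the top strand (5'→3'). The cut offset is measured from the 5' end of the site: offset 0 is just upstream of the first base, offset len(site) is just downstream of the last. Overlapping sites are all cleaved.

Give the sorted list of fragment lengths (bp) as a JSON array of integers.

Per-enzyme occurrences:
  AzqII TTCT/3: at [26, 64, 78, 104, 157, 160, 190] ⇒ [29, 67, 81, 107, 160, 163, 193]
  PtaII CATC/1: at [3, 15, 22, 42, 121, 135] ⇒ [4, 16, 23, 43, 122, 136]
  MvoX CCGTACA/3: at [35, 47, 69, 92, 112, 149, 176, 183] ⇒ [38, 50, 72, 95, 115, 152, 179, 186]
  FykV CGAGA/4: at [30, 99, 141, 167] ⇒ [34, 103, 145, 171]
  UxaII CTTCCAAG/3: at [55, 84, 126] ⇒ [58, 87, 129]

Pooled cuts: [4, 16, 23, 29, 34, 38, 43, 50, 58, 67, 72, 81, 87, 95, 103, 107, 115, 122, 129, 136, 145, 152, 160, 163, 171, 179, 186, 193]

Fragment lengths:
  4→16: 12 bp
  16→23: 7 bp
  23→29: 6 bp
  29→34: 5 bp
  34→38: 4 bp
  38→43: 5 bp
  43→50: 7 bp
  50→58: 8 bp
  58→67: 9 bp
  67→72: 5 bp
  72→81: 9 bp
  81→87: 6 bp
  87→95: 8 bp
  95→103: 8 bp
  103→107: 4 bp
  107→115: 8 bp
  115→122: 7 bp
  122→129: 7 bp
  129→136: 7 bp
  136→145: 9 bp
  145→152: 7 bp
  152→160: 8 bp
  160→163: 3 bp
  163→171: 8 bp
  171→179: 8 bp
  179→186: 7 bp
  186→193: 7 bp
  193→4 (wrap): 198-193+4 = 9 bp

[3,4,4,5,5,5,6,6,7,7,7,7,7,7,7,7,8,8,8,8,8,8,8,9,9,9,9,12]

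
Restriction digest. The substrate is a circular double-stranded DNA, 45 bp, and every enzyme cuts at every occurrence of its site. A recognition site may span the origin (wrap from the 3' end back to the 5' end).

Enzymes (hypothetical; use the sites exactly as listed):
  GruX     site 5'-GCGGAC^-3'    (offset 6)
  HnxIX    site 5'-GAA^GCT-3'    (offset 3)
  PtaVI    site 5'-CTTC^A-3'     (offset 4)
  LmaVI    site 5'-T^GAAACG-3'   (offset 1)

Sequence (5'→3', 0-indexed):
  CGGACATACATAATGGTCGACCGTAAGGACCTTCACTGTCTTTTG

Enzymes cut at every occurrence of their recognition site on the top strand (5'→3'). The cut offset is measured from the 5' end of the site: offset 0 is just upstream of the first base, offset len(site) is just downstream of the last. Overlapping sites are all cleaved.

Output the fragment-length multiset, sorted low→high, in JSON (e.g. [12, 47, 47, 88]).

Per-enzyme occurrences:
  GruX GCGGAC/6: at [44] ⇒ [5]
  HnxIX (GAAGCT, off=3): no sites
  PtaVI CTTCA/4: at [30] ⇒ [34]
  LmaVI (TGAAACG, off=1): no sites

All cut coordinates (distinct, sorted): [5, 34]

Fragments:
  5→34: 29 bp
  34→5 (wrap): 45-34+5 = 16 bp

[16,29]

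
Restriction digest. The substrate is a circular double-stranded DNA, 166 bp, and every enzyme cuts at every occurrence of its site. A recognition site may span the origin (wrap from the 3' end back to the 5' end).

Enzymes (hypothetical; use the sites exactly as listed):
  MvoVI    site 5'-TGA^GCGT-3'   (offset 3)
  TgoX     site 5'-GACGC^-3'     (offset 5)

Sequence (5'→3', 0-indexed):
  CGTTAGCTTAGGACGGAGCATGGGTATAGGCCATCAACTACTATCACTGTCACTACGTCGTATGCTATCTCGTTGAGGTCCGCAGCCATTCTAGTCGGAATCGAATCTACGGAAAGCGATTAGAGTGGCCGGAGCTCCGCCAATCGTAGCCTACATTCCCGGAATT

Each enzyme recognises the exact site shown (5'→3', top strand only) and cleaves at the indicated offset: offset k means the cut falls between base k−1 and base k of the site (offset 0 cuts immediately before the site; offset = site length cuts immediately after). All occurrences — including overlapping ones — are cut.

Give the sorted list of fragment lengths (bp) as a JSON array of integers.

[166]

Scan for sites:
  MvoVI (TGAGCGT, off=3): no sites
  TgoX (GACGC, off=5): no sites

All cut coordinates (distinct, sorted): ∅

Fragments:
  no cuts → one circular fragment of 166 bp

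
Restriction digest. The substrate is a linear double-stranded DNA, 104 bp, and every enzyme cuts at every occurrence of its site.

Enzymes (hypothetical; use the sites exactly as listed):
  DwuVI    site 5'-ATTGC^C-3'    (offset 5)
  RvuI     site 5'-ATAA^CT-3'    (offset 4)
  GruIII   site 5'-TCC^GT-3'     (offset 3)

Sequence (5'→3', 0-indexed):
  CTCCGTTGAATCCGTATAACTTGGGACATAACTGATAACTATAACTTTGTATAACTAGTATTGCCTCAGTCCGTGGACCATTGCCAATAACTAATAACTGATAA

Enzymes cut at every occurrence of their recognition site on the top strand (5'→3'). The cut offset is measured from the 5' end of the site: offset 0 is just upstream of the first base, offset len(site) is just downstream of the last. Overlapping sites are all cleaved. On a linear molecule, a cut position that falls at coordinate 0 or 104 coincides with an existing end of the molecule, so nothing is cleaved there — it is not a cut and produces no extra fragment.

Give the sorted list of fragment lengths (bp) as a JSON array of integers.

Per-enzyme occurrences:
  DwuVI ATTGCC/5: at [59, 79] ⇒ [64, 84]
  RvuI ATAACT/4: at [15, 27, 34, 40, 50, 86, 93] ⇒ [19, 31, 38, 44, 54, 90, 97]
  GruIII TCCGT/3: at [1, 10, 69] ⇒ [4, 13, 72]

All cut coordinates (distinct, sorted): [4, 13, 19, 31, 38, 44, 54, 64, 72, 84, 90, 97]

Fragment lengths:
  [0,4): 4 bp
  [4,13): 9 bp
  [13,19): 6 bp
  [19,31): 12 bp
  [31,38): 7 bp
  [38,44): 6 bp
  [44,54): 10 bp
  [54,64): 10 bp
  [64,72): 8 bp
  [72,84): 12 bp
  [84,90): 6 bp
  [90,97): 7 bp
  [97,104): 7 bp

[4,6,6,6,7,7,7,8,9,10,10,12,12]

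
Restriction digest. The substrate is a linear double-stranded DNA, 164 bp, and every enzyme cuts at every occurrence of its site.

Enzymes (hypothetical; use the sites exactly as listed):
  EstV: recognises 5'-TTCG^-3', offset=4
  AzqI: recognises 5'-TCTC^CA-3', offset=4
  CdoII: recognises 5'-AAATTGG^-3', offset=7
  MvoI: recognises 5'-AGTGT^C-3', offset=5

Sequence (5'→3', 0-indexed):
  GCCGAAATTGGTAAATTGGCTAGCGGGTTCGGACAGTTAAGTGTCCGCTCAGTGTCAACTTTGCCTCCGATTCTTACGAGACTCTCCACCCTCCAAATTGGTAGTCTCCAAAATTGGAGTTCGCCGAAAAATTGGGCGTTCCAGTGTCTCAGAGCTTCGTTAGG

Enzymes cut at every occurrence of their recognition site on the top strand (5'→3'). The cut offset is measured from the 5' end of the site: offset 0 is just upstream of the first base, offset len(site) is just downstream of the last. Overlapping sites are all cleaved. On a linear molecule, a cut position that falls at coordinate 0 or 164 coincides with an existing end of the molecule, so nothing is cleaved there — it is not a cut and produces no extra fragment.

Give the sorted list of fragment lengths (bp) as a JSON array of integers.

[5,6,7,8,9,11,11,12,12,12,12,13,15,31]

Scan for sites:
  EstV (TTCG, off=4): starts [27, 119, 155] → cuts [31, 123, 159]
  AzqI (TCTCCA, off=4): starts [82, 104] → cuts [86, 108]
  CdoII (AAATTGG, off=7): starts [4, 12, 94, 110, 128] → cuts [11, 19, 101, 117, 135]
  MvoI (AGTGTC, off=5): starts [39, 50, 142] → cuts [44, 55, 147]

All cut coordinates (distinct, sorted): [11, 19, 31, 44, 55, 86, 101, 108, 117, 123, 135, 147, 159]

Fragments:
  [0,11): 11 bp
  [11,19): 8 bp
  [19,31): 12 bp
  [31,44): 13 bp
  [44,55): 11 bp
  [55,86): 31 bp
  [86,101): 15 bp
  [101,108): 7 bp
  [108,117): 9 bp
  [117,123): 6 bp
  [123,135): 12 bp
  [135,147): 12 bp
  [147,159): 12 bp
  [159,164): 5 bp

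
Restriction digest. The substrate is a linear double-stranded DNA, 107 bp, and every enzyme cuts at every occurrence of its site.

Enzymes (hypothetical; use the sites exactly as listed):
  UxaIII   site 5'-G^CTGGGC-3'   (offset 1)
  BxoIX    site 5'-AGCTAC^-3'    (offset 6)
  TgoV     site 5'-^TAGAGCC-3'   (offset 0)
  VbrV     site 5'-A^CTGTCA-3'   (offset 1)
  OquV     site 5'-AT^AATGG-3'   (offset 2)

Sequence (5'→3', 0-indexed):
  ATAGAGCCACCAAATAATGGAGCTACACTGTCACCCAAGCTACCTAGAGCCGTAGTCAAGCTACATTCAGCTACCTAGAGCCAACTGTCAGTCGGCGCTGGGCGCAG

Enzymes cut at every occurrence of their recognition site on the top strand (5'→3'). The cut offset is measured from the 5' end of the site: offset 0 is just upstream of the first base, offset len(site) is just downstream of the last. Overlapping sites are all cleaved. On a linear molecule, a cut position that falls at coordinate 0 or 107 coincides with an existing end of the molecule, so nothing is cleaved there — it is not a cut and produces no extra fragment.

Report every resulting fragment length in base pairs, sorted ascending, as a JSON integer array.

Site scan:
  UxaIII GCTGGGC/1: at [96] ⇒ [97]
  BxoIX AGCTAC/6: at [20, 37, 58, 68] ⇒ [26, 43, 64, 74]
  TgoV TAGAGCC/0: at [1, 44, 75] ⇒ [1, 44, 75]
  VbrV ACTGTCA/1: at [26, 83] ⇒ [27, 84]
  OquV ATAATGG/2: at [13] ⇒ [15]

All cut coordinates (distinct, sorted): [1, 15, 26, 27, 43, 44, 64, 74, 75, 84, 97]

Fragments:
  [0,1): 1 bp
  [1,15): 14 bp
  [15,26): 11 bp
  [26,27): 1 bp
  [27,43): 16 bp
  [43,44): 1 bp
  [44,64): 20 bp
  [64,74): 10 bp
  [74,75): 1 bp
  [75,84): 9 bp
  [84,97): 13 bp
  [97,107): 10 bp

[1,1,1,1,9,10,10,11,13,14,16,20]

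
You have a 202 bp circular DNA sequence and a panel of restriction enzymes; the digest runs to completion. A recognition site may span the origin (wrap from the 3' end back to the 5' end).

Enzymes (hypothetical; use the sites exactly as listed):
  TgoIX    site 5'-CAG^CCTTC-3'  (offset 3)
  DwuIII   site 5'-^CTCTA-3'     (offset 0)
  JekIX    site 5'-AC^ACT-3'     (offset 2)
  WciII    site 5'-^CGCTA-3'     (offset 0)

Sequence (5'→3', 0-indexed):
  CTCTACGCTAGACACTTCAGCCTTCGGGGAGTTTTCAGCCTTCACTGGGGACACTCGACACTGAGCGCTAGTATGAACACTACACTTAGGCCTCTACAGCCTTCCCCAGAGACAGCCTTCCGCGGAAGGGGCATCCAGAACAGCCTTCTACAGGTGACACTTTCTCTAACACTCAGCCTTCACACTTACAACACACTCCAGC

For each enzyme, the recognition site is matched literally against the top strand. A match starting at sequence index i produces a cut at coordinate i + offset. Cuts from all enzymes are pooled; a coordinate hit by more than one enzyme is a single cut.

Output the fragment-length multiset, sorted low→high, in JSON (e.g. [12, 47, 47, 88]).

Scan for sites:
  TgoIX (CAGCCTTC, off=3): starts [17, 35, 96, 112, 140, 173] → cuts [20, 38, 99, 115, 143, 176]
  DwuIII (CTCTA, off=0): starts [0, 91, 163] → cuts [0, 91, 163]
  JekIX (ACACT, off=2): starts [11, 50, 57, 76, 81, 156, 168, 181, 192] → cuts [13, 52, 59, 78, 83, 158, 170, 183, 194]
  WciII (CGCTA, off=0): starts [5, 65] → cuts [5, 65]

All cut coordinates (distinct, sorted): [0, 5, 13, 20, 38, 52, 59, 65, 78, 83, 91, 99, 115, 143, 158, 163, 170, 176, 183, 194]

Fragment lengths:
  0→5: 5 bp
  5→13: 8 bp
  13→20: 7 bp
  20→38: 18 bp
  38→52: 14 bp
  52→59: 7 bp
  59→65: 6 bp
  65→78: 13 bp
  78→83: 5 bp
  83→91: 8 bp
  91→99: 8 bp
  99→115: 16 bp
  115→143: 28 bp
  143→158: 15 bp
  158→163: 5 bp
  163→170: 7 bp
  170→176: 6 bp
  176→183: 7 bp
  183→194: 11 bp
  194→0 (wrap): 202-194+0 = 8 bp

[5,5,5,6,6,7,7,7,7,8,8,8,8,11,13,14,15,16,18,28]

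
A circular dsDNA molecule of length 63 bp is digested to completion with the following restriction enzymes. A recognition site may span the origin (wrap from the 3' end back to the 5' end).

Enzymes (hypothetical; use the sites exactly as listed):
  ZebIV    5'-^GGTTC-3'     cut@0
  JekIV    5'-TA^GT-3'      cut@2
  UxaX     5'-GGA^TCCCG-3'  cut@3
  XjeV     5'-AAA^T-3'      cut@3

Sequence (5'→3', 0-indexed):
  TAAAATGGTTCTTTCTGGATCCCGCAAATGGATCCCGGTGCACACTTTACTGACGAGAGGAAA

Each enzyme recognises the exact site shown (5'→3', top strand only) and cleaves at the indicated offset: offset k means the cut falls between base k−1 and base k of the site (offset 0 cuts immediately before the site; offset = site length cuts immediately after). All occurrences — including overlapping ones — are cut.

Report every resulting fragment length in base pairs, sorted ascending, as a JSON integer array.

Per-enzyme occurrences:
  ZebIV (GGTTC, off=0): starts [6] → cuts [6]
  JekIV (TAGT, off=2): no sites
  UxaX (GGATCCCG, off=3): starts [16, 29] → cuts [19, 32]
  XjeV (AAAT, off=3): starts [2, 25, 60] → cuts [0, 5, 28]

Pooled cuts: [0, 5, 6, 19, 28, 32]

Fragments:
  0→5: 5 bp
  5→6: 1 bp
  6→19: 13 bp
  19→28: 9 bp
  28→32: 4 bp
  32→0 (wrap): 63-32+0 = 31 bp

[1,4,5,9,13,31]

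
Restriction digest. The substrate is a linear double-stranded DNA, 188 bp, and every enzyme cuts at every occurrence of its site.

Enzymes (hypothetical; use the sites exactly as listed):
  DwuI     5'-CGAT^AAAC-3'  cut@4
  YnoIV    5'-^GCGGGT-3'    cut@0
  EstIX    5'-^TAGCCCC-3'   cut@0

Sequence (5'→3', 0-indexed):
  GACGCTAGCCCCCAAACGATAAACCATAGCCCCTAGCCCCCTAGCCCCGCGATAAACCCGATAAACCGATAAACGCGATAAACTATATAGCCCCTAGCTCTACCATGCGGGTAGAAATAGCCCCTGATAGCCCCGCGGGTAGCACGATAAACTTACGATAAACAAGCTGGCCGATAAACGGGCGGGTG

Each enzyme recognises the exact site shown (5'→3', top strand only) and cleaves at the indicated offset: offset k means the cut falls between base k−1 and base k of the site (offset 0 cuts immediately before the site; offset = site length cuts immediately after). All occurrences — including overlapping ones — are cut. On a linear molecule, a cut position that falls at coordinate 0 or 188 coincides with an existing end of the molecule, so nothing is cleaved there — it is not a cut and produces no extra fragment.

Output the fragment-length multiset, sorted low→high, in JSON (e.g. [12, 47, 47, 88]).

Scan for sites:
  DwuI CGATAAAC/4: at [16, 49, 58, 66, 75, 144, 155, 171] ⇒ [20, 53, 62, 70, 79, 148, 159, 175]
  YnoIV GCGGGT/0: at [106, 134, 181] ⇒ [106, 134, 181]
  EstIX TAGCCCC/0: at [5, 26, 33, 41, 87, 117, 127] ⇒ [5, 26, 33, 41, 87, 117, 127]

Pooled cuts: [5, 20, 26, 33, 41, 53, 62, 70, 79, 87, 106, 117, 127, 134, 148, 159, 175, 181]

Fragment lengths:
  [0,5): 5 bp
  [5,20): 15 bp
  [20,26): 6 bp
  [26,33): 7 bp
  [33,41): 8 bp
  [41,53): 12 bp
  [53,62): 9 bp
  [62,70): 8 bp
  [70,79): 9 bp
  [79,87): 8 bp
  [87,106): 19 bp
  [106,117): 11 bp
  [117,127): 10 bp
  [127,134): 7 bp
  [134,148): 14 bp
  [148,159): 11 bp
  [159,175): 16 bp
  [175,181): 6 bp
  [181,188): 7 bp

[5,6,6,7,7,7,8,8,8,9,9,10,11,11,12,14,15,16,19]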